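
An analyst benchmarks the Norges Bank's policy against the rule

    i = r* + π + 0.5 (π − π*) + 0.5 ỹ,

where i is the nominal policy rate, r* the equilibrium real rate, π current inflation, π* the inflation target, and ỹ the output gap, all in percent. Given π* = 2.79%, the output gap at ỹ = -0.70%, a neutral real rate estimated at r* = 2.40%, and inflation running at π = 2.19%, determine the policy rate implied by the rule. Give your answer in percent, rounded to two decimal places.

i = 2.40 + 2.19 + 0.5 × (2.19 − 2.79) + 0.5 × (-0.70)
   = 2.40 + 2.19 − 0.3 − 0.35 = 3.94

3.94%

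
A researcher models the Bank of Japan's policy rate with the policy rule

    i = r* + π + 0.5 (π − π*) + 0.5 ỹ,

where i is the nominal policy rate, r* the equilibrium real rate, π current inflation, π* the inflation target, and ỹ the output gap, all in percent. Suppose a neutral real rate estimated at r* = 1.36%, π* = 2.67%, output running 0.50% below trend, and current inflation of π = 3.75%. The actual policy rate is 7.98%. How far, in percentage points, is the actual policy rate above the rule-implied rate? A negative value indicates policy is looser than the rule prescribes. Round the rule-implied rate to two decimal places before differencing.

2.58 pp

Output 0.50% below potential → ỹ = -0.50.
i = 1.36 + 3.75 + 0.5 × (3.75 − 2.67) + 0.5 × (-0.50)
   = 1.36 + 3.75 + 0.54 − 0.25 = 5.40
Deviation = 7.98 − 5.40 = 2.58 pp.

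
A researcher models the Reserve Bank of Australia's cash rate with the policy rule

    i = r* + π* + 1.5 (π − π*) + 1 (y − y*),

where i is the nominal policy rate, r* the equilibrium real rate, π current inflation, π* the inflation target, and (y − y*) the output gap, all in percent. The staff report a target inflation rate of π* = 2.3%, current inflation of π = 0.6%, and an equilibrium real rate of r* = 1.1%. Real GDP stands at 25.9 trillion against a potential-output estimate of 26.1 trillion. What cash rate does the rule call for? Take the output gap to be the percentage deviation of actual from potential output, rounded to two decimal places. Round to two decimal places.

Output gap = 100 × (25.9 − 26.1) / 26.1 = -0.77%.
i = 1.10 + 2.30 + 1.5 × (0.60 − 2.30) + 1 × (-0.77)
   = 1.10 + 2.3 − 2.55 − 0.77 = 0.08

0.08%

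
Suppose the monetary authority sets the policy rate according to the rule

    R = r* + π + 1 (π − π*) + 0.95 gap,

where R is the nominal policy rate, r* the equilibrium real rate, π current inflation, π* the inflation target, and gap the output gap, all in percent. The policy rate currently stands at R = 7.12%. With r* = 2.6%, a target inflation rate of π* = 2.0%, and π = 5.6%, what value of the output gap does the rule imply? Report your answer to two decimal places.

-4.93%

0.95 gap = 7.12 − 2.6 − 5.6 − 1 × (5.6 − 2.0) = -4.68
gap = -4.68 / 0.95 = -4.93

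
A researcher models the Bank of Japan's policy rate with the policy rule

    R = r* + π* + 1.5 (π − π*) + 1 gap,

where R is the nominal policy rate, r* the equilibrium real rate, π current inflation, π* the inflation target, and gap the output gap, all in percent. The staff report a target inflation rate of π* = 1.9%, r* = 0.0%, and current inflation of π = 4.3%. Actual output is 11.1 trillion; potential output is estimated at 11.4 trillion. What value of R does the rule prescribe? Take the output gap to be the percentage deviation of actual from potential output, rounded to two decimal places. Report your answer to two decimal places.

2.87%

Output gap = 100 × (11.1 − 11.4) / 11.4 = -2.63%.
R = 0.00 + 1.90 + 1.5 × (4.30 − 1.90) + 1 × (-2.63)
   = 0.00 + 1.9 + 3.6 − 2.63 = 2.87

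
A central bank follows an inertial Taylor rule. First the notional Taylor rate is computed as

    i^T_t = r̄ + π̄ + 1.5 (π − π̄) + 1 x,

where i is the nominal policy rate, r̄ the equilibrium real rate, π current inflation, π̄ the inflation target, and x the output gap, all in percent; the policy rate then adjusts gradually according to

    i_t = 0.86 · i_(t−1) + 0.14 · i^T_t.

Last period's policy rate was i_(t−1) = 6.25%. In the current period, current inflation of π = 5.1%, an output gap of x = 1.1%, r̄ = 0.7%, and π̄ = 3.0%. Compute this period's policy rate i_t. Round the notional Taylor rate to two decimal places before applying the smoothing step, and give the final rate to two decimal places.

6.49%

i^T_t = 0.7 + 3.0 + 1.5 × (5.1 − 3.0) + 1 × 1.1
   = 0.7 + 3 + 3.15 + 1.1 = 7.95
i_t = 0.86 × 6.25 + 0.14 × 7.95 = 5.375 + 1.113 = 6.49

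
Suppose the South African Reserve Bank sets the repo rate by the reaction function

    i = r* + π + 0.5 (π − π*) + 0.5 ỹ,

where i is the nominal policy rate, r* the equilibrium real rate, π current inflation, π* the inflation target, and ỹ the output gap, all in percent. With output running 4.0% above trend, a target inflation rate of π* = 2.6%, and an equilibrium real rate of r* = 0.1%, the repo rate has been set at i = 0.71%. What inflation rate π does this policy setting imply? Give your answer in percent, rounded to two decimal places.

Output 4.0% above potential → ỹ = 4.0.
Collecting π: i = r* + (1 + 0.5) π − 0.5 π* + 0.5 ỹ
1.5 π = 0.71 − 0.1 + 0.5 × 2.6 − 0.5 × 4.0 = -0.09
π = -0.09 / 1.5 = -0.06

-0.06%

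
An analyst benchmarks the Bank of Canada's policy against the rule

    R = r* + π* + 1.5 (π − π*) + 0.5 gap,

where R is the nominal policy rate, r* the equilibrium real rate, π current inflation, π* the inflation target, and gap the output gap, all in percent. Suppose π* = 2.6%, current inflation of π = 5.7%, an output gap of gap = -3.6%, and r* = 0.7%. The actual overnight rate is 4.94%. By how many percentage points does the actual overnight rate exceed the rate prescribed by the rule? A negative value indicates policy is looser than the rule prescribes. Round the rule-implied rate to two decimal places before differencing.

-1.21 pp

R = 0.7 + 2.6 + 1.5 × (5.7 − 2.6) + 0.5 × (-3.6)
   = 0.7 + 2.6 + 4.65 − 1.8 = 6.15
Deviation = 4.94 − 6.15 = -1.21 pp.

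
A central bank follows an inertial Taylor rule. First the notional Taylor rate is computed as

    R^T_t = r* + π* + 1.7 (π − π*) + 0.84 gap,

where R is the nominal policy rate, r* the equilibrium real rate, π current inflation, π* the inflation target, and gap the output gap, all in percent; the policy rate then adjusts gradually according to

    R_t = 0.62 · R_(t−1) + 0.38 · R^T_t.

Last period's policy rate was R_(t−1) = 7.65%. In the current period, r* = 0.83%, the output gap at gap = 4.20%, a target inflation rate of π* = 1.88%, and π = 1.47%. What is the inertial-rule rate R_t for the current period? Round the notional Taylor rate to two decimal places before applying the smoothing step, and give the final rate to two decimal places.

R^T_t = 0.83 + 1.88 + 1.7 × (1.47 − 1.88) + 0.84 × 4.20
   = 0.83 + 1.88 − 0.697 + 3.528 = 5.54
R_t = 0.62 × 7.65 + 0.38 × 5.54 = 4.743 + 2.1052 = 6.85

6.85%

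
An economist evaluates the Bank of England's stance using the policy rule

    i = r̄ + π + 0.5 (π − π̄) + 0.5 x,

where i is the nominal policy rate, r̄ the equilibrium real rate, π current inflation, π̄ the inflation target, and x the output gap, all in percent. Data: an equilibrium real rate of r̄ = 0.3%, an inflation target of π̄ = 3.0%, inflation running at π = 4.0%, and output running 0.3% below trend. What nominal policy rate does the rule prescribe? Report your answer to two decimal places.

4.65%

Output 0.3% below potential → x = -0.3.
i = 0.3 + 4.0 + 0.5 × (4.0 − 3.0) + 0.5 × (-0.3)
   = 0.3 + 4 + 0.5 − 0.15 = 4.65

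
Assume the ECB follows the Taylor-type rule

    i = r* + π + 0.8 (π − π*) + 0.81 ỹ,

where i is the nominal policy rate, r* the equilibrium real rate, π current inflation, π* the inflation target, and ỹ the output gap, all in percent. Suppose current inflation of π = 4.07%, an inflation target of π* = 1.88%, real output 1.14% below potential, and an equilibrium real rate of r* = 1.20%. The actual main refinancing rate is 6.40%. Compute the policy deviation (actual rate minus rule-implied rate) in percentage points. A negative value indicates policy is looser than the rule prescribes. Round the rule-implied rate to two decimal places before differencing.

0.30 pp

Output 1.14% below potential → ỹ = -1.14.
i = 1.20 + 4.07 + 0.8 × (4.07 − 1.88) + 0.81 × (-1.14)
   = 1.20 + 4.07 + 1.752 − 0.9234 = 6.10
Deviation = 6.40 − 6.10 = 0.30 pp.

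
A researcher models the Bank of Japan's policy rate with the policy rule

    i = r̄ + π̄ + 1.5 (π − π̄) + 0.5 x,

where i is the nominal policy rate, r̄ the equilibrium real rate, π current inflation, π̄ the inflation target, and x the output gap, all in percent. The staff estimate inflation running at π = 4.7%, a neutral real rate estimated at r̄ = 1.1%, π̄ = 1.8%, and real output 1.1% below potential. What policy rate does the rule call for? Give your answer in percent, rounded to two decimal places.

6.70%

Output 1.1% below potential → x = -1.1.
i = 1.1 + 1.8 + 1.5 × (4.7 − 1.8) + 0.5 × (-1.1)
   = 1.1 + 1.8 + 4.35 − 0.55 = 6.70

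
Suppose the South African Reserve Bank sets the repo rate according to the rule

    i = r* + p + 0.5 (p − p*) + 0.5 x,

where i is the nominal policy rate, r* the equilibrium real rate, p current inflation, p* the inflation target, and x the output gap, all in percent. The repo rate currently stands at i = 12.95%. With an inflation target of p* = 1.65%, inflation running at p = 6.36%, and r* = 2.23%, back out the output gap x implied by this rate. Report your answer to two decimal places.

4.01%

0.5 x = 12.95 − 2.23 − 6.36 − 0.5 × (6.36 − 1.65) = 2.005
x = 2.005 / 0.5 = 4.01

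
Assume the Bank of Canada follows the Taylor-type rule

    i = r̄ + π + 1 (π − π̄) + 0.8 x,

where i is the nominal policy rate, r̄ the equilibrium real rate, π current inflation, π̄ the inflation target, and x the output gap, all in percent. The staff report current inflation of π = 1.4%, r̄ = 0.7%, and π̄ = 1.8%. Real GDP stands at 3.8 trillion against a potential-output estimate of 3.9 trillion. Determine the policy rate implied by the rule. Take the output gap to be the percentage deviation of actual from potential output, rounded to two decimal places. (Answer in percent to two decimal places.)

Output gap = 100 × (3.8 − 3.9) / 3.9 = -2.56%.
i = 0.70 + 1.40 + 1 × (1.40 − 1.80) + 0.8 × (-2.56)
   = 0.70 + 1.4 − 0.4 − 2.048 = -0.35

-0.35%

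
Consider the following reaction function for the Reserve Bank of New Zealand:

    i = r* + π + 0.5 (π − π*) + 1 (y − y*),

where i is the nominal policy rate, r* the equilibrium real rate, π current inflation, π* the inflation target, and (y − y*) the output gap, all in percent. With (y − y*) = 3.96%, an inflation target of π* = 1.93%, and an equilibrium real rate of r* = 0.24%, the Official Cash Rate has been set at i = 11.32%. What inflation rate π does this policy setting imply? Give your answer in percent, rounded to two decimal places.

Collecting π: i = r* + (1 + 0.5) π − 0.5 π* + 1 (y − y*)
1.5 π = 11.32 − 0.24 + 0.5 × 1.93 − 1 × 3.96 = 8.085
π = 8.085 / 1.5 = 5.39

5.39%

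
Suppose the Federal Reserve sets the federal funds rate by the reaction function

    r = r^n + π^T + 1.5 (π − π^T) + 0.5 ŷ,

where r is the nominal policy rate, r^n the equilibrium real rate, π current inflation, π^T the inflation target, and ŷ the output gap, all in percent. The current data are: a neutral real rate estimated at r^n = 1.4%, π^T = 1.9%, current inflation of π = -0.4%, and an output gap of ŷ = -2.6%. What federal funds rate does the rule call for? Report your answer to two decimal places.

r = 1.4 + 1.9 + 1.5 × (-0.4 − 1.9) + 0.5 × (-2.6)
   = 1.4 + 1.9 − 3.45 − 1.3 = -1.45

-1.45%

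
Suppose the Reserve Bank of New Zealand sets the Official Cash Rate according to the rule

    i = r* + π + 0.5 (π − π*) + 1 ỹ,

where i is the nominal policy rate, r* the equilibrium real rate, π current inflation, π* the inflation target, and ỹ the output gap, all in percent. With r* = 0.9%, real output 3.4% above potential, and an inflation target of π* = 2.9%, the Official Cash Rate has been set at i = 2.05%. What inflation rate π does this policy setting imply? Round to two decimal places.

-0.53%

Output 3.4% above potential → ỹ = 3.4.
Collecting π: i = r* + (1 + 0.5) π − 0.5 π* + 1 ỹ
1.5 π = 2.05 − 0.9 + 0.5 × 2.9 − 1 × 3.4 = -0.8
π = -0.8 / 1.5 = -0.53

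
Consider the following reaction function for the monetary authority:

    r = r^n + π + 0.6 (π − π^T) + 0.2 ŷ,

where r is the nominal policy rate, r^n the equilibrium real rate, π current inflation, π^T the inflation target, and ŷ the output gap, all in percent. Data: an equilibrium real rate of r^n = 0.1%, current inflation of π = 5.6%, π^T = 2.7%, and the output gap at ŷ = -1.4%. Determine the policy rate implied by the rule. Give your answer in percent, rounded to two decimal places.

r = 0.1 + 5.6 + 0.6 × (5.6 − 2.7) + 0.2 × (-1.4)
   = 0.1 + 5.6 + 1.74 − 0.28 = 7.16

7.16%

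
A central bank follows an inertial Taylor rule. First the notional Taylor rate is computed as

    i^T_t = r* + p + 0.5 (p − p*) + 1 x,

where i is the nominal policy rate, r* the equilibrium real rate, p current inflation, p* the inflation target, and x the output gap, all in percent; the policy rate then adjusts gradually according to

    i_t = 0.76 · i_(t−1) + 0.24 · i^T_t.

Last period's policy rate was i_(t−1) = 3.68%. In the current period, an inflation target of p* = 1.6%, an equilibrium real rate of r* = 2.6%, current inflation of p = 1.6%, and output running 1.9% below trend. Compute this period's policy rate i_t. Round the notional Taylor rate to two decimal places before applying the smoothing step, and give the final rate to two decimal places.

Output 1.9% below potential → x = -1.9.
i^T_t = 2.6 + 1.6 + 0.5 × (1.6 − 1.6) + 1 × (-1.9)
   = 2.6 + 1.6 + 0 − 1.9 = 2.30
i_t = 0.76 × 3.68 + 0.24 × 2.30 = 2.7968 + 0.552 = 3.35

3.35%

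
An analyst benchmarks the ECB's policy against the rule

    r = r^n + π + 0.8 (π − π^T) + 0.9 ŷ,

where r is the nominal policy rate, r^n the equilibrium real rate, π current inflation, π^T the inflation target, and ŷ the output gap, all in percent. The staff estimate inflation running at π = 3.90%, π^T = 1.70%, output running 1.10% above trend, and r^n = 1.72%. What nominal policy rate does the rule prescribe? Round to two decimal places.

Output 1.10% above potential → ŷ = 1.10.
r = 1.72 + 3.90 + 0.8 × (3.90 − 1.70) + 0.9 × 1.10
   = 1.72 + 3.9 + 1.76 + 0.99 = 8.37

8.37%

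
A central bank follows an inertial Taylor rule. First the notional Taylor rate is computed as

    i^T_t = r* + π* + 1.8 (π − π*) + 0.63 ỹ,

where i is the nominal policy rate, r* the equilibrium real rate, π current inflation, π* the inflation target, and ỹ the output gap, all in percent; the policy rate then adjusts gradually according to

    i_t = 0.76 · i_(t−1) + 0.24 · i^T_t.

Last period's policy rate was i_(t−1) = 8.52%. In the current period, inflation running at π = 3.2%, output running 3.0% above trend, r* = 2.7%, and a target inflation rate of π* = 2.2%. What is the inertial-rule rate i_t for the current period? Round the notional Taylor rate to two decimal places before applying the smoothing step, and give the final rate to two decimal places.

Output 3.0% above potential → ỹ = 3.0.
i^T_t = 2.7 + 2.2 + 1.8 × (3.2 − 2.2) + 0.63 × 3.0
   = 2.7 + 2.2 + 1.8 + 1.89 = 8.59
i_t = 0.76 × 8.52 + 0.24 × 8.59 = 6.4752 + 2.0616 = 8.54

8.54%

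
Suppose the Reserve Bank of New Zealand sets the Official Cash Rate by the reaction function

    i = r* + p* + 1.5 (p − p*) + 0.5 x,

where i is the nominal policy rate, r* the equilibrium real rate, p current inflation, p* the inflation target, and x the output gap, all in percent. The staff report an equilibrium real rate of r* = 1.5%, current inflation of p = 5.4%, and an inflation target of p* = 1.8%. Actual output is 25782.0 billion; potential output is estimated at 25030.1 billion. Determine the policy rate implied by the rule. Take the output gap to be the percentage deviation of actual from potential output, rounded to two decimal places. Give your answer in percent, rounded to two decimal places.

10.20%

Output gap = 100 × (25782.0 − 25030.1) / 25030.1 = 3.00%.
i = 1.50 + 1.80 + 1.5 × (5.40 − 1.80) + 0.5 × 3.00
   = 1.50 + 1.8 + 5.4 + 1.5 = 10.20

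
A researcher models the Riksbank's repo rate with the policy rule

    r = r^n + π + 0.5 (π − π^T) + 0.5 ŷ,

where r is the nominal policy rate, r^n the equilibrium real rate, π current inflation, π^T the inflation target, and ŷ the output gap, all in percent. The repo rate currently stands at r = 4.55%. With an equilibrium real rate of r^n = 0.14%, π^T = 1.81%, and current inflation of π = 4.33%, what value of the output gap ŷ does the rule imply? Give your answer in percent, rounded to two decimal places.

0.5 ŷ = 4.55 − 0.14 − 4.33 − 0.5 × (4.33 − 1.81) = -1.18
ŷ = -1.18 / 0.5 = -2.36

-2.36%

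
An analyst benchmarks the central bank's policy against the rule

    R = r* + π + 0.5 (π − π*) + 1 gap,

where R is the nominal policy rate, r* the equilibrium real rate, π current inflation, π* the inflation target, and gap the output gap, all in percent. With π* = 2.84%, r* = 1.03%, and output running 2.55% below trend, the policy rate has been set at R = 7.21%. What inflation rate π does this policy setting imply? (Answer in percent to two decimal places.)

6.77%

Output 2.55% below potential → gap = -2.55.
Collecting π: R = r* + (1 + 0.5) π − 0.5 π* + 1 gap
1.5 π = 7.21 − 1.03 + 0.5 × 2.84 − 1 × (-2.55) = 10.15
π = 10.15 / 1.5 = 6.77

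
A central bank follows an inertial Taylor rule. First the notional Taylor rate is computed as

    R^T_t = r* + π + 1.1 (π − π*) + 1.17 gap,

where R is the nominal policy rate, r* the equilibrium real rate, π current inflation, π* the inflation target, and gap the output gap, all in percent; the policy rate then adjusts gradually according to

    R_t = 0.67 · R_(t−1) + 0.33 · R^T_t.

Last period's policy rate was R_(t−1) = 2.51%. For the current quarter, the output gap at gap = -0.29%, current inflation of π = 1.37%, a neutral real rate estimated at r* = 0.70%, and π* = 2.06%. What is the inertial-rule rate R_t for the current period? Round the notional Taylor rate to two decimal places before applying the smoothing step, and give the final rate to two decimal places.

R^T_t = 0.70 + 1.37 + 1.1 × (1.37 − 2.06) + 1.17 × (-0.29)
   = 0.70 + 1.37 − 0.759 − 0.3393 = 0.97
R_t = 0.67 × 2.51 + 0.33 × 0.97 = 1.6817 + 0.3201 = 2.00

2.00%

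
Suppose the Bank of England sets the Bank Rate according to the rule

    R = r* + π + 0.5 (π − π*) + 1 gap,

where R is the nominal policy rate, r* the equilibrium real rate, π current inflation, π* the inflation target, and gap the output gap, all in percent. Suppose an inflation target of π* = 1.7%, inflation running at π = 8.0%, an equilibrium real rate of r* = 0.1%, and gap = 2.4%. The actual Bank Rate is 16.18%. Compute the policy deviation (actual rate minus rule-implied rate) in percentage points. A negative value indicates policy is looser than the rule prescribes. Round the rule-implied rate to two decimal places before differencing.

2.53 pp

R = 0.1 + 8.0 + 0.5 × (8.0 − 1.7) + 1 × 2.4
   = 0.1 + 8 + 3.15 + 2.4 = 13.65
Deviation = 16.18 − 13.65 = 2.53 pp.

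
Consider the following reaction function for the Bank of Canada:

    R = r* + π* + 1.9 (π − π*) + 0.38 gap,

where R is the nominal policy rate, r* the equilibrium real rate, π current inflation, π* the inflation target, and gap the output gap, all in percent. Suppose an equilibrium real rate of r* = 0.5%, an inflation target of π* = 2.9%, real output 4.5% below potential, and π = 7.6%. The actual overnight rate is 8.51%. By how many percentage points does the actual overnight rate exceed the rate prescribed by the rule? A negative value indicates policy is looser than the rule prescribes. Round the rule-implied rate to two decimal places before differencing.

Output 4.5% below potential → gap = -4.5.
R = 0.5 + 2.9 + 1.9 × (7.6 − 2.9) + 0.38 × (-4.5)
   = 0.5 + 2.9 + 8.93 − 1.71 = 10.62
Deviation = 8.51 − 10.62 = -2.11 pp.

-2.11 pp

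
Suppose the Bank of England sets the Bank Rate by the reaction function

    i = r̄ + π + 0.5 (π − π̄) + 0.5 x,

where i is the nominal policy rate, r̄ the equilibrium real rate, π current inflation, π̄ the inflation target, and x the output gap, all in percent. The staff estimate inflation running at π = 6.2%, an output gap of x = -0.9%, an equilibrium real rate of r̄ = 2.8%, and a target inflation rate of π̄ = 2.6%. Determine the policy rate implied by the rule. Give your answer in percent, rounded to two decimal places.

i = 2.8 + 6.2 + 0.5 × (6.2 − 2.6) + 0.5 × (-0.9)
   = 2.8 + 6.2 + 1.8 − 0.45 = 10.35

10.35%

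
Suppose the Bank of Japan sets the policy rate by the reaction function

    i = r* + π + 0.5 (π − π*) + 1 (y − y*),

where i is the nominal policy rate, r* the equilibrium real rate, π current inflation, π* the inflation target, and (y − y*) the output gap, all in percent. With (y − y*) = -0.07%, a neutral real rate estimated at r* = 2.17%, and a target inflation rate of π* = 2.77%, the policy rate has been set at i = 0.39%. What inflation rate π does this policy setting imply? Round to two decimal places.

Collecting π: i = r* + (1 + 0.5) π − 0.5 π* + 1 (y − y*)
1.5 π = 0.39 − 2.17 + 0.5 × 2.77 − 1 × (-0.07) = -0.325
π = -0.325 / 1.5 = -0.22

-0.22%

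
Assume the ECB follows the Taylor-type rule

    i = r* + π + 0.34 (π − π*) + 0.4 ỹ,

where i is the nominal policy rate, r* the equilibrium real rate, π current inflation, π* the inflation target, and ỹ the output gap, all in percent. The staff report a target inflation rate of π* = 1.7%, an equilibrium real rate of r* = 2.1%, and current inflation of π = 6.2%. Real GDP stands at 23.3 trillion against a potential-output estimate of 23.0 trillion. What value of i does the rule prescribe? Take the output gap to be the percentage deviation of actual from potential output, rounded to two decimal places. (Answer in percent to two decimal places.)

Output gap = 100 × (23.3 − 23.0) / 23.0 = 1.30%.
i = 2.10 + 6.20 + 0.34 × (6.20 − 1.70) + 0.4 × 1.30
   = 2.10 + 6.2 + 1.53 + 0.52 = 10.35

10.35%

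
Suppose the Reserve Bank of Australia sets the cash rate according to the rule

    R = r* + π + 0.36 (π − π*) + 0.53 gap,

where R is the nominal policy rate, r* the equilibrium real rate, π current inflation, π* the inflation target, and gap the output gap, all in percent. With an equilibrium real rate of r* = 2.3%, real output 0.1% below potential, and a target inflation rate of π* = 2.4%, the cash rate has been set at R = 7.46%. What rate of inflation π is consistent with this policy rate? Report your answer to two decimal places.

4.47%

Output 0.1% below potential → gap = -0.1.
Collecting π: R = r* + (1 + 0.36) π − 0.36 π* + 0.53 gap
1.36 π = 7.46 − 2.3 + 0.36 × 2.4 − 0.53 × (-0.1) = 6.077
π = 6.077 / 1.36 = 4.47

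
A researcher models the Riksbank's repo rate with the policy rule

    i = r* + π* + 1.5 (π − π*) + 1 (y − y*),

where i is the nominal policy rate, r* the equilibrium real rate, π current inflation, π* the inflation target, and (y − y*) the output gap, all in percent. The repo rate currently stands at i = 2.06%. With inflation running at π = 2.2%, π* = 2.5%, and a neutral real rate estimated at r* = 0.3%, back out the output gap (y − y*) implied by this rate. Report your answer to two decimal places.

-0.29%

1 (y − y*) = 2.06 − 0.3 − 2.5 − 1.5 × (2.2 − 2.5) = -0.29
(y − y*) = -0.29 / 1 = -0.29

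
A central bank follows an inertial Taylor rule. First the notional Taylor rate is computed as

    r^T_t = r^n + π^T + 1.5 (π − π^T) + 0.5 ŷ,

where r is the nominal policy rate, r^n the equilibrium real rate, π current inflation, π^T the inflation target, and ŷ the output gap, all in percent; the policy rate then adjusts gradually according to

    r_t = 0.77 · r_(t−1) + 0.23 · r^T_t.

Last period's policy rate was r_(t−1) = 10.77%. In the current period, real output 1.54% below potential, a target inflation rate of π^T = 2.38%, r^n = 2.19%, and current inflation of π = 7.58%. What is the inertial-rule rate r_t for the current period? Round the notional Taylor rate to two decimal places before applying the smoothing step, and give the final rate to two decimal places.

10.96%

Output 1.54% below potential → ŷ = -1.54.
r^T_t = 2.19 + 2.38 + 1.5 × (7.58 − 2.38) + 0.5 × (-1.54)
   = 2.19 + 2.38 + 7.8 − 0.77 = 11.60
r_t = 0.77 × 10.77 + 0.23 × 11.60 = 8.2929 + 2.668 = 10.96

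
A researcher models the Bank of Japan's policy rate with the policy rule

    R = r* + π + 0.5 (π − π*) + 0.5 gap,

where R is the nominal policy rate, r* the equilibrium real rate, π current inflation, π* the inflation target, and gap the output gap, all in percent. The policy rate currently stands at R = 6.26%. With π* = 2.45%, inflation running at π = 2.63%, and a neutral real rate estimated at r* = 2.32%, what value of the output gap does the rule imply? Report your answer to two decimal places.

0.5 gap = 6.26 − 2.32 − 2.63 − 0.5 × (2.63 − 2.45) = 1.22
gap = 1.22 / 0.5 = 2.44

2.44%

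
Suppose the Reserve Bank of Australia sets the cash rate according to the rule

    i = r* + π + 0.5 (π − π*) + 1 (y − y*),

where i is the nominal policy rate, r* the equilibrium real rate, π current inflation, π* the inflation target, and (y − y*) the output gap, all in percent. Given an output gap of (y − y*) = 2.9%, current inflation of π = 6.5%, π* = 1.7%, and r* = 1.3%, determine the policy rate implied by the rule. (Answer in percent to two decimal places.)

i = 1.3 + 6.5 + 0.5 × (6.5 − 1.7) + 1 × 2.9
   = 1.3 + 6.5 + 2.4 + 2.9 = 13.10

13.10%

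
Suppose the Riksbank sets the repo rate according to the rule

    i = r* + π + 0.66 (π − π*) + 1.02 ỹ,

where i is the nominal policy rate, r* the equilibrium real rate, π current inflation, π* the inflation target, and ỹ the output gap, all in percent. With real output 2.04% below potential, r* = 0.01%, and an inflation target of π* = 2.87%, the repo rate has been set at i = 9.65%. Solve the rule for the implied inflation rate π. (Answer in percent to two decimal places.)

Output 2.04% below potential → ỹ = -2.04.
Collecting π: i = r* + (1 + 0.66) π − 0.66 π* + 1.02 ỹ
1.66 π = 9.65 − 0.01 + 0.66 × 2.87 − 1.02 × (-2.04) = 13.615
π = 13.615 / 1.66 = 8.20

8.20%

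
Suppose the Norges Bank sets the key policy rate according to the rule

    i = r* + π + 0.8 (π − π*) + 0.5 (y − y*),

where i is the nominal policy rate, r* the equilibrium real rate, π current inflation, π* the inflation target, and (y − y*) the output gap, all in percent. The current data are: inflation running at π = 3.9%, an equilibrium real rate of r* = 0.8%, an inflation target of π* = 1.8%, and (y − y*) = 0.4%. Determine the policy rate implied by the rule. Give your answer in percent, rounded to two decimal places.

6.58%

i = 0.8 + 3.9 + 0.8 × (3.9 − 1.8) + 0.5 × 0.4
   = 0.8 + 3.9 + 1.68 + 0.2 = 6.58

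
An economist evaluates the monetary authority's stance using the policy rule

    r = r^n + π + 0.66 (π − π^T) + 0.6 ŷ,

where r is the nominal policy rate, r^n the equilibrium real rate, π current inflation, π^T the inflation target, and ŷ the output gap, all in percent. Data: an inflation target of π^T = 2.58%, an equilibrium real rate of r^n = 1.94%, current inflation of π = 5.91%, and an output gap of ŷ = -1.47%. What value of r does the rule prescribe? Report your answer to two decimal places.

r = 1.94 + 5.91 + 0.66 × (5.91 − 2.58) + 0.6 × (-1.47)
   = 1.94 + 5.91 + 2.1978 − 0.882 = 9.17

9.17%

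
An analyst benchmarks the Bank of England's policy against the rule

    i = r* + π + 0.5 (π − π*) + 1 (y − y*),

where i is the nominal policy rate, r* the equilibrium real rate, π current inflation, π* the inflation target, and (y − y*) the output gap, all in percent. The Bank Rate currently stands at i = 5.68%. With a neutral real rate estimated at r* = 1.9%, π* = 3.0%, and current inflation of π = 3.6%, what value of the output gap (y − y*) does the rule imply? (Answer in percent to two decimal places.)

1 (y − y*) = 5.68 − 1.9 − 3.6 − 0.5 × (3.6 − 3.0) = -0.12
(y − y*) = -0.12 / 1 = -0.12

-0.12%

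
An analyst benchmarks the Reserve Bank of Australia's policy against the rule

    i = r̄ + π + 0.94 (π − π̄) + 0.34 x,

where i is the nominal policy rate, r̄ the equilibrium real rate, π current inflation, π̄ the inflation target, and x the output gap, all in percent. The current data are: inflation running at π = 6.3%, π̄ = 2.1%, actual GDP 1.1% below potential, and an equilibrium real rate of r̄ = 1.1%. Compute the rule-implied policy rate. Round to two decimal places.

10.97%

Output 1.1% below potential → x = -1.1.
i = 1.1 + 6.3 + 0.94 × (6.3 − 2.1) + 0.34 × (-1.1)
   = 1.1 + 6.3 + 3.948 − 0.374 = 10.97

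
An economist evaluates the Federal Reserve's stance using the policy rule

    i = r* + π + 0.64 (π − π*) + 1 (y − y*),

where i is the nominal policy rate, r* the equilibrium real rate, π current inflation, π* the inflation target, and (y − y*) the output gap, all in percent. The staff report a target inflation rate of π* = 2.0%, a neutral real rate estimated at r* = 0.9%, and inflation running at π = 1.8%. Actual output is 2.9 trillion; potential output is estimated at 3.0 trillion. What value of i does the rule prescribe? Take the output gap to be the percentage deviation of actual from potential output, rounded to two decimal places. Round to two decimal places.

-0.76%

Output gap = 100 × (2.9 − 3.0) / 3.0 = -3.33%.
i = 0.90 + 1.80 + 0.64 × (1.80 − 2.00) + 1 × (-3.33)
   = 0.90 + 1.8 − 0.128 − 3.33 = -0.76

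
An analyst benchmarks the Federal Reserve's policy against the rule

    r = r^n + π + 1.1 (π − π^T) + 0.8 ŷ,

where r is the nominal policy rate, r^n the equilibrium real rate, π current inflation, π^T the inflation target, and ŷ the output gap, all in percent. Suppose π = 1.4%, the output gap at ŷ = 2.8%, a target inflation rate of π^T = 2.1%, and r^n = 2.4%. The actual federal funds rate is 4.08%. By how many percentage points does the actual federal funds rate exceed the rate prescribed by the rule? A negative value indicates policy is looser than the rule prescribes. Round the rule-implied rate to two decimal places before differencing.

r = 2.4 + 1.4 + 1.1 × (1.4 − 2.1) + 0.8 × 2.8
   = 2.4 + 1.4 − 0.77 + 2.24 = 5.27
Deviation = 4.08 − 5.27 = -1.19 pp.

-1.19 pp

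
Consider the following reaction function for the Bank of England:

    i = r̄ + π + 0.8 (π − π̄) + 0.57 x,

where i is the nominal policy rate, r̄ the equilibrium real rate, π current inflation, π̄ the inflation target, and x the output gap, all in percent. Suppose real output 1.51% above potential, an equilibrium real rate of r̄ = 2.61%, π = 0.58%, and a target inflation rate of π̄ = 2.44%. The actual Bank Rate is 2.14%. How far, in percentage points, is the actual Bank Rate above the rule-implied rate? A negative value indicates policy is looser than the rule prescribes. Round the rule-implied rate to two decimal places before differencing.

-0.42 pp

Output 1.51% above potential → x = 1.51.
i = 2.61 + 0.58 + 0.8 × (0.58 − 2.44) + 0.57 × 1.51
   = 2.61 + 0.58 − 1.488 + 0.8607 = 2.56
Deviation = 2.14 − 2.56 = -0.42 pp.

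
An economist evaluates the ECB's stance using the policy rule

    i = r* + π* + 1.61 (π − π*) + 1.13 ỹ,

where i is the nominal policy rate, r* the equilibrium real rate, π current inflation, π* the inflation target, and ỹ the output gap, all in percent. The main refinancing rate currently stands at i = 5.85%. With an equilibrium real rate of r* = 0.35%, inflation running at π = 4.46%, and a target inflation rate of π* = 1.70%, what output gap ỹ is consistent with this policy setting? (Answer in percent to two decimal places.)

1.13 ỹ = 5.85 − 0.35 − 1.70 − 1.61 × (4.46 − 1.70) = -0.6436
ỹ = -0.6436 / 1.13 = -0.57

-0.57%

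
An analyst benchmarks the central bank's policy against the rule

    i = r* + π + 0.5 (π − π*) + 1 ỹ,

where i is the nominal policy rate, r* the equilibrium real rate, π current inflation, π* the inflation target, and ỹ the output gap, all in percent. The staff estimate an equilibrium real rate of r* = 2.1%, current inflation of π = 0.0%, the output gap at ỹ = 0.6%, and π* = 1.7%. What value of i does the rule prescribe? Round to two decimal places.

i = 2.1 + 0.0 + 0.5 × (0.0 − 1.7) + 1 × 0.6
   = 2.1 + 0 − 0.85 + 0.6 = 1.85

1.85%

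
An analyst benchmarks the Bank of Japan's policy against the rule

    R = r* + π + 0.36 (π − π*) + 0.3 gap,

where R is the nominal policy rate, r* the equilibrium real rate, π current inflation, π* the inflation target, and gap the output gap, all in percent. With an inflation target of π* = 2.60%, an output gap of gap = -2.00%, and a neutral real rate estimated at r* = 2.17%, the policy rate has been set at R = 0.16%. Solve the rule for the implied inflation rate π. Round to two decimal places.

-0.35%

Collecting π: R = r* + (1 + 0.36) π − 0.36 π* + 0.3 gap
1.36 π = 0.16 − 2.17 + 0.36 × 2.60 − 0.3 × (-2.00) = -0.474
π = -0.474 / 1.36 = -0.35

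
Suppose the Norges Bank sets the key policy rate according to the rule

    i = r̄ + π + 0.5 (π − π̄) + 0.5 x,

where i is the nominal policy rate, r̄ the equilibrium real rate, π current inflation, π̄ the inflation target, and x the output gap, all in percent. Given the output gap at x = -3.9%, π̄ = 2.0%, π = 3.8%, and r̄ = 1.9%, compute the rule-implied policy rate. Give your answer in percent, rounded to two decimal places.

i = 1.9 + 3.8 + 0.5 × (3.8 − 2.0) + 0.5 × (-3.9)
   = 1.9 + 3.8 + 0.9 − 1.95 = 4.65

4.65%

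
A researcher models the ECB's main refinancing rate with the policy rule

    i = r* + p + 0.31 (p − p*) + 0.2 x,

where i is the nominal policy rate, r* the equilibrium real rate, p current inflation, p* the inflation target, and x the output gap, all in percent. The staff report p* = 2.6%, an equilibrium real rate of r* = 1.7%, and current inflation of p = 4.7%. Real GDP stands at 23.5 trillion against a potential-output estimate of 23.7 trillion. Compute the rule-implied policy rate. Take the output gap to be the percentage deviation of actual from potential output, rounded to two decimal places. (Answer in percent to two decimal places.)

6.88%

Output gap = 100 × (23.5 − 23.7) / 23.7 = -0.84%.
i = 1.70 + 4.70 + 0.31 × (4.70 − 2.60) + 0.2 × (-0.84)
   = 1.70 + 4.7 + 0.651 − 0.168 = 6.88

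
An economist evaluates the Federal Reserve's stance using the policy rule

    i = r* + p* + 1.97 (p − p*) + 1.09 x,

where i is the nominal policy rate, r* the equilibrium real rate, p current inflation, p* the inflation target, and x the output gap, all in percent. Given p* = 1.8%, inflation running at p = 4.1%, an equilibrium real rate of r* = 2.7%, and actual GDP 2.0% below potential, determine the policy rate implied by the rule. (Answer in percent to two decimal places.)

Output 2.0% below potential → x = -2.0.
i = 2.7 + 1.8 + 1.97 × (4.1 − 1.8) + 1.09 × (-2.0)
   = 2.7 + 1.8 + 4.531 − 2.18 = 6.85

6.85%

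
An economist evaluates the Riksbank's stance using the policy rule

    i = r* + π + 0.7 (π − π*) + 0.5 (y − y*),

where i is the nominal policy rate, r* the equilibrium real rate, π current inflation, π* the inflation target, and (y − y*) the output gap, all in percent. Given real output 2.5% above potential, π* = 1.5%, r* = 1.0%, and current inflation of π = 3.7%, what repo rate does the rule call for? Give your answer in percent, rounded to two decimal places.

7.49%

Output 2.5% above potential → (y − y*) = 2.5.
i = 1.0 + 3.7 + 0.7 × (3.7 − 1.5) + 0.5 × 2.5
   = 1.0 + 3.7 + 1.54 + 1.25 = 7.49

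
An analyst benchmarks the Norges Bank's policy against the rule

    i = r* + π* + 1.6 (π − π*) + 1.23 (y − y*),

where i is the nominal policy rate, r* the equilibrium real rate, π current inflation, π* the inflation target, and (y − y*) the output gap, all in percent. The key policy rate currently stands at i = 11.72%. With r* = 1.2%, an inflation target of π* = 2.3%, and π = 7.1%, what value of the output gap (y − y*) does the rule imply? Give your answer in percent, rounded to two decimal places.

1.23 (y − y*) = 11.72 − 1.2 − 2.3 − 1.6 × (7.1 − 2.3) = 0.54
(y − y*) = 0.54 / 1.23 = 0.44

0.44%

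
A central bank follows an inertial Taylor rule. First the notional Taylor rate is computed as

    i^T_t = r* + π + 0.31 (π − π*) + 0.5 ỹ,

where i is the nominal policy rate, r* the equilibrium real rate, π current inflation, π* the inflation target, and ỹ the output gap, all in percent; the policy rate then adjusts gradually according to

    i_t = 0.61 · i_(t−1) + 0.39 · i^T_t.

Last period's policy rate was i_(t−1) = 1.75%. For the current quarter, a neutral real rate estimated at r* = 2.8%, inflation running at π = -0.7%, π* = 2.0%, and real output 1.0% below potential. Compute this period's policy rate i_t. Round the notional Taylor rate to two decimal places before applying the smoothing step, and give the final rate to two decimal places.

Output 1.0% below potential → ỹ = -1.0.
i^T_t = 2.8 + (-0.7) + 0.31 × (-0.7 − 2.0) + 0.5 × (-1.0)
   = 2.8 − 0.7 − 0.837 − 0.5 = 0.76
i_t = 0.61 × 1.75 + 0.39 × 0.76 = 1.0675 + 0.2964 = 1.36

1.36%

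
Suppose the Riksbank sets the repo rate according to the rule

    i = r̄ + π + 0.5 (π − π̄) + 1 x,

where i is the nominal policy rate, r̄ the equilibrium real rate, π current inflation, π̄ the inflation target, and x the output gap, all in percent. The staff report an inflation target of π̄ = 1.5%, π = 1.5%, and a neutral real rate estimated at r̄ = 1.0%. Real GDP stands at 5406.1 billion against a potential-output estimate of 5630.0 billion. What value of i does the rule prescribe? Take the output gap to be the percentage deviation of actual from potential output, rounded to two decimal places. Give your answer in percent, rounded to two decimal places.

-1.48%

Output gap = 100 × (5406.1 − 5630.0) / 5630.0 = -3.98%.
i = 1.00 + 1.50 + 0.5 × (1.50 − 1.50) + 1 × (-3.98)
   = 1.00 + 1.5 + 0 − 3.98 = -1.48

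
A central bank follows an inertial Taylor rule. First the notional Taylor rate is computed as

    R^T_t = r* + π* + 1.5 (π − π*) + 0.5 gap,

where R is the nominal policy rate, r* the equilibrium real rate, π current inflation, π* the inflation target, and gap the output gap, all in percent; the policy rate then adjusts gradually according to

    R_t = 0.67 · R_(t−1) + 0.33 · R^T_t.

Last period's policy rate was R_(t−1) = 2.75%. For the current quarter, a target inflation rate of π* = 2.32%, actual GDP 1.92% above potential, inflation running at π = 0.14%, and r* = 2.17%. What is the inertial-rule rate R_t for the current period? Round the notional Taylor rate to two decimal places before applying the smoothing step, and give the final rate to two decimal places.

Output 1.92% above potential → gap = 1.92.
R^T_t = 2.17 + 2.32 + 1.5 × (0.14 − 2.32) + 0.5 × 1.92
   = 2.17 + 2.32 − 3.27 + 0.96 = 2.18
R_t = 0.67 × 2.75 + 0.33 × 2.18 = 1.8425 + 0.7194 = 2.56

2.56%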